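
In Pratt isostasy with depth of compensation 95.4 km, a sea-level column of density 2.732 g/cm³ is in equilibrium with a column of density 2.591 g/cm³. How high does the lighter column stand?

5.19 km

ρ_ref D = ρ (D + h) → h = D (ρ_ref − ρ)/ρ.
h = 95.4 km × (2.732 − 2.591)/2.591 = 5.19 km.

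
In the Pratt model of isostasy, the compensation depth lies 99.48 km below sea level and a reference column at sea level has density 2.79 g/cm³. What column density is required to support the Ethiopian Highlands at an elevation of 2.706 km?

Pratt balance: ρ_ref D = ρ (D + h).
ρ = ρ_ref D/(D + h) = 2.79 × 99.48 km/(99.48 km + 2.706 km) = 2.72 g/cm³.

2.72 g/cm³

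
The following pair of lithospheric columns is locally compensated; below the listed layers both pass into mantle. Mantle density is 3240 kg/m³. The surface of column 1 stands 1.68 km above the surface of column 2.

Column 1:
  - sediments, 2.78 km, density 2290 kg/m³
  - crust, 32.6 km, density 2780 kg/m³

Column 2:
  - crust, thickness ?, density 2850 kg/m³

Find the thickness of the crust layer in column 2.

Take the compensation level at the base of the deeper column (depth z_c below the surface of column 1) and equate Σ ρ_i t_i down to z_c; mantle fills any gap and the z_c terms cancel.
Column 1: 2.78×2290 + 32.6×2780 + (z_c − 35.38)×3240
Column 2: 1.68×0 + x×2850 + (z_c − 1.68 − 0 − x)×3240
The z_c×3240 term appears on both sides and cancels. Collect the known terms of each column as K = Σ(ρt)_known − 3240 × (depth of known layers): K_1 = 96994.2 − 3240×35.38 = −17637; K_2 = 0 − 3240×(1.68 + 0) = −5443.2.
Balance: K_1 = K_2 − x×(3240 − 2850), so x = (K_2 − K_1)/(3240 − 2850) = 12193.8/390 = 31.3 km.

31.3 km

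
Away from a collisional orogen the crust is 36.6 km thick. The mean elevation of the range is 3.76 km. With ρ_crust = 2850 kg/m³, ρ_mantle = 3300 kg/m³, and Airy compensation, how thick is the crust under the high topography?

Root depth r = h ρ_c / (ρ_m − ρ_c) = 3.76 km × 2850 / 450 = 23.81 km.
Total thickness = T + h + r = 36.6 km + 3.76 km + 23.81 km = 64.2 km.

64.2 km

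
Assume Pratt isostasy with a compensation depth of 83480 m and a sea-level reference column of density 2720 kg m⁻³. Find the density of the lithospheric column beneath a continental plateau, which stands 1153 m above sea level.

2680 kg m⁻³

Pratt balance: ρ_ref D = ρ (D + h).
ρ = ρ_ref D/(D + h) = 2720 × 83480 m/(83480 m + 1153 m) = 2680 kg m⁻³.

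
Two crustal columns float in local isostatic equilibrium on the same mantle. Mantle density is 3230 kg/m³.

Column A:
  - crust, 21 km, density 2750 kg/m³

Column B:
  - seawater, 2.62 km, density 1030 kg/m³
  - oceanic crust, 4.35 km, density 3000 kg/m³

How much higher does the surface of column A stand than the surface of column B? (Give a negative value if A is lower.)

For any compensation level in the mantle, the mantle terms cancel and isostasy reduces to e = (Σt_A − Σt_B) − (Σ(ρt)_A − Σ(ρt)_B) / ρ_m.
Σt_A = 21 km; Σt_B = 6.97 km; Σ(ρt)_A = 57750; Σ(ρt)_B = 15748.6 (in km·kg/m³).
e = (21 − 6.97) − (57750 − 15748.6) / 3230 = 1.03 km.

1.03 km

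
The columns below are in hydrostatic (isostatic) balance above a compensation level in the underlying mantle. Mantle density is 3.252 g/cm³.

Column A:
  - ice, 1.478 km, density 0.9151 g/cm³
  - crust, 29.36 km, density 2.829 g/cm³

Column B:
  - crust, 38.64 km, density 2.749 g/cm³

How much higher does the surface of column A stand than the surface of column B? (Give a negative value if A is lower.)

−1.1 km

For any compensation level in the mantle, the mantle terms cancel and isostasy reduces to e = (Σt_A − Σt_B) − (Σ(ρt)_A − Σ(ρt)_B) / ρ_m.
Σt_A = 30.838 km; Σt_B = 38.64 km; Σ(ρt)_A = 84.4119578; Σ(ρt)_B = 106.22136 (in km·g/cm³).
e = (30.838 − 38.64) − (84.4119578 − 106.22136) / 3.252 = −1.1 km.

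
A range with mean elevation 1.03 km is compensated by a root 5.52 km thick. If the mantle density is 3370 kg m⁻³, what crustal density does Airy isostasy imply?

2840 kg m⁻³

ρ_c h = (ρ_m − ρ_c) r → ρ_c (h + r) = ρ_m r → ρ_c = ρ_m r / (h + r).
ρ_c = 3370 × 5.52 km / (1.03 km + 5.52 km) = 2840 kg m⁻³.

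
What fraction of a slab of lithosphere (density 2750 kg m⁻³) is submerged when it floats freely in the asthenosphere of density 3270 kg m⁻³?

0.841

Submerged fraction = ρ_obj/ρ_fluid = 2750/3270 = 0.841.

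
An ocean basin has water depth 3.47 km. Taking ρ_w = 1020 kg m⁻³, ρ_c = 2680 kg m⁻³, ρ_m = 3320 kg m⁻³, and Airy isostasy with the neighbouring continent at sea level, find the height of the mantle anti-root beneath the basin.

Isostatic balance requires: replacing crust with seawater at the top is compensated by replacing crust with mantle at the base: d (ρ_c − ρ_w) = a (ρ_m − ρ_c).
a = d (ρ_c − ρ_w)/(ρ_m − ρ_c) = 3.47 km × 1660/640 = 9 km.

9 km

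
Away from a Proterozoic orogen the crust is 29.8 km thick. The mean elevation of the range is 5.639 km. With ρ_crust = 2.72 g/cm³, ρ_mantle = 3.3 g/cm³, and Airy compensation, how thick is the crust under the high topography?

Root depth r = h ρ_c / (ρ_m − ρ_c) = 5.639 km × 2.72 / 0.58 = 26.44 km.
Total thickness = T + h + r = 29.8 km + 5.639 km + 26.44 km = 61.9 km.

61.9 km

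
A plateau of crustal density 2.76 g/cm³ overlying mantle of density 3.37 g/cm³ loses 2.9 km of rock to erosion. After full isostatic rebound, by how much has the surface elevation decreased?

Rebound u = e ρ_c/ρ_m = 2.9 km × 2.76/3.37 = 2.375 km.
Net surface drop = e − u = 2.9 km − 2.375 km = e (ρ_m − ρ_c)/ρ_m = 0.525 km.

0.525 km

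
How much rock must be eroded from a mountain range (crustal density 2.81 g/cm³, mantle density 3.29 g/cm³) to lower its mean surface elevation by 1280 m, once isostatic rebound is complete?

Net drop Δ = e − u = e − e ρ_c/ρ_m = e (ρ_m − ρ_c)/ρ_m.
e = Δ ρ_m/(ρ_m − ρ_c) = 1280 m × 3.29/0.48 = 8770 m.

8770 m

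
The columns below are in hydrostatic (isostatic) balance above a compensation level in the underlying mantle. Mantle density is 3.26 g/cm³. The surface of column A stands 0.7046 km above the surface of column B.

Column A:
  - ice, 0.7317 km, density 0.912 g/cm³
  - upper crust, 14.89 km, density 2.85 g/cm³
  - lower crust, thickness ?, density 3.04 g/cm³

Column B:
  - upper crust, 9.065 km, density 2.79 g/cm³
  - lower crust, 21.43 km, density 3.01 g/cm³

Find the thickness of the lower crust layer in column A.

18.6 km

Take the compensation level at the base of the deeper column (depth z_c below the surface of column A) and equate Σ ρ_i t_i down to z_c; mantle fills any gap and the z_c terms cancel.
Column A: 0.7317×0.912 + 14.89×2.85 + x×3.04 + (z_c − 15.6217 − x)×3.26
Column B: 0.7046×0 + 9.065×2.79 + 21.43×3.01 + (z_c − 0.7046 − 30.495)×3.26
The z_c×3.26 term appears on both sides and cancels. Collect the known terms of each column as K = Σ(ρt)_known − 3.26 × (depth of known layers): K_A = 43.1038104 − 3.26×15.6217 = −7.8229316; K_B = 89.79565 − 3.26×(0.7046 + 30.495) = −11.915046.
Balance: K_A − x×(3.26 − 3.04) = K_B, so x = (K_A − K_B)/(3.26 − 3.04) = 4.09211/0.22 = 18.6 km.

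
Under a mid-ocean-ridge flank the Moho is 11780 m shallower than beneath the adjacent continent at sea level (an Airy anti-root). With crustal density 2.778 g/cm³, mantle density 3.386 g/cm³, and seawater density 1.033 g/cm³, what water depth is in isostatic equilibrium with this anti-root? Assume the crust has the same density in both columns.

4100 m

Replacing a thickness d of crust by seawater at the top must be balanced by replacing crust with mantle at the base: d (ρ_c − ρ_w) = a (ρ_m − ρ_c).
d = a (ρ_m − ρ_c)/(ρ_c − ρ_w) = 11780 m × 0.608/1.745 = 4100 m.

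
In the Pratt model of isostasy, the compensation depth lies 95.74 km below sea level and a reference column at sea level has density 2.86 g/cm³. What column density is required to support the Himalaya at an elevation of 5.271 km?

Pratt balance: ρ_ref D = ρ (D + h).
ρ = ρ_ref D/(D + h) = 2.86 × 95.74 km/(95.74 km + 5.271 km) = 2.71 g/cm³.

2.71 g/cm³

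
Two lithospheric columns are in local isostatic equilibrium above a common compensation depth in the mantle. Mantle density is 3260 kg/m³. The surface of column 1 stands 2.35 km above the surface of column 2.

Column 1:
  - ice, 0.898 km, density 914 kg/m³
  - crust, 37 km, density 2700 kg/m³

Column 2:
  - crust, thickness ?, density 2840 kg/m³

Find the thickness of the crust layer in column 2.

36.1 km

Take the compensation level at the base of the deeper column (depth z_c below the surface of column 1) and equate Σ ρ_i t_i down to z_c; mantle fills any gap and the z_c terms cancel.
Column 1: 0.898×914 + 37×2700 + (z_c − 37.898)×3260
Column 2: 2.35×0 + x×2840 + (z_c − 2.35 − 0 − x)×3260
The z_c×3260 term appears on both sides and cancels. Collect the known terms of each column as K = Σ(ρt)_known − 3260 × (depth of known layers): K_1 = 100720.772 − 3260×37.898 = −22826.708; K_2 = 0 − 3260×(2.35 + 0) = −7661.
Balance: K_1 = K_2 − x×(3260 − 2840), so x = (K_2 − K_1)/(3260 − 2840) = 15165.7/420 = 36.1 km.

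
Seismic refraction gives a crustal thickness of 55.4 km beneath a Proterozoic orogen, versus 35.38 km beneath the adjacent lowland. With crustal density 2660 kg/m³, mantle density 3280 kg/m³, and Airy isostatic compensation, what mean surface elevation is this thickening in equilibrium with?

Excess crust Δ = 55.4 km − 35.38 km = 20.02 km, split between elevation h and root r with h + r = Δ.
Airy balance ρ_c h = (ρ_m − ρ_c) r gives r = h ρ_c/(ρ_m − ρ_c), so h (1 + ρ_c/(ρ_m − ρ_c)) = Δ, i.e. h = Δ (ρ_m − ρ_c)/ρ_m.
h = 20.02 km × 620/3280 = 3.78 km.

3.78 km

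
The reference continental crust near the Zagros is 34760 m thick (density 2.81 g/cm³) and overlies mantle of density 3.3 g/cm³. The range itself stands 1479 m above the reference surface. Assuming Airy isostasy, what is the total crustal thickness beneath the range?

44700 m

Root depth r = h ρ_c / (ρ_m − ρ_c) = 1479 m × 2.81 / 0.49 = 8482 m.
Total thickness = T + h + r = 34760 m + 1479 m + 8482 m = 44700 m.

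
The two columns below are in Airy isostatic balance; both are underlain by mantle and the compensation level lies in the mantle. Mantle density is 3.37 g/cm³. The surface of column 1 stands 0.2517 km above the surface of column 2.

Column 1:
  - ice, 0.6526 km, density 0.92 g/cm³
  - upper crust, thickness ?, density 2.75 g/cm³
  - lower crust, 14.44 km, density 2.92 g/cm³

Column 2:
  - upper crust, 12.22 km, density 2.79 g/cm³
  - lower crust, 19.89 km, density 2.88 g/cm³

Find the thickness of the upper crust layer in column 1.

Take the compensation level at the base of the deeper column (depth z_c below the surface of column 1) and equate Σ ρ_i t_i down to z_c; mantle fills any gap and the z_c terms cancel.
Column 1: 0.6526×0.92 + x×2.75 + 14.44×2.92 + (z_c − 15.0926 − x)×3.37
Column 2: 0.2517×0 + 12.22×2.79 + 19.89×2.88 + (z_c − 0.2517 − 32.11)×3.37
The z_c×3.37 term appears on both sides and cancels. Collect the known terms of each column as K = Σ(ρt)_known − 3.37 × (depth of known layers): K_1 = 42.765192 − 3.37×15.0926 = −8.09687; K_2 = 91.377 − 3.37×(0.2517 + 32.11) = −17.681929.
Balance: K_1 − x×(3.37 − 2.75) = K_2, so x = (K_1 − K_2)/(3.37 − 2.75) = 9.58506/0.62 = 15.5 km.

15.5 km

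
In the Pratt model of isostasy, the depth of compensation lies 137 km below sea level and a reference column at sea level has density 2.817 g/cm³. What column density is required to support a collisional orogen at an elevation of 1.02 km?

2.8 g/cm³

Pratt balance: ρ_ref D = ρ (D + h).
ρ = ρ_ref D/(D + h) = 2.817 × 137 km/(137 km + 1.02 km) = 2.8 g/cm³.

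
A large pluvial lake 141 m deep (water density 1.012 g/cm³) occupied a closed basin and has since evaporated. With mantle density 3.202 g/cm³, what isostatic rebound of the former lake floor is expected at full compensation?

44.6 m

u = d ρ_w/ρ_m = 141 m × 1.012/3.202 = 44.6 m.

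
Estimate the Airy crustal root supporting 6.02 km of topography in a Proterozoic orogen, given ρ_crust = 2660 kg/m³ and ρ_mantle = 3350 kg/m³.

23.2 km

Isostatic balance requires: the weight of the topography is balanced by the buoyancy of the root, ρ_c h = (ρ_m − ρ_c) r.
r = h · ρ_c / (ρ_m − ρ_c) = 6.02 km × 2660 / (3350 − 2660) = 23.2 km.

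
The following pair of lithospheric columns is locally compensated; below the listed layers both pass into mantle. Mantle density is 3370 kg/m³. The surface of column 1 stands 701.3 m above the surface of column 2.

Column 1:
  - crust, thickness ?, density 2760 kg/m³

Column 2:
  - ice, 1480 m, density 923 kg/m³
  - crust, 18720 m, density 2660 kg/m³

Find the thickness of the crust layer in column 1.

Take the compensation level at the base of the deeper column (depth z_c below the surface of column 1) and equate Σ ρ_i t_i down to z_c; mantle fills any gap and the z_c terms cancel.
Column 1: x×2760 + (z_c − 0 − x)×3370
Column 2: 701.3×0 + 1480×923 + 18720×2660 + (z_c − 701.3 − 20200)×3370
The z_c×3370 term appears on both sides and cancels. Collect the known terms of each column as K = Σ(ρt)_known − 3370 × (depth of known layers): K_1 = 0 − 3370×0 = 0; K_2 = 51161240 − 3370×(701.3 + 20200) = −19276141.
Balance: K_1 − x×(3370 − 2760) = K_2, so x = (K_1 − K_2)/(3370 − 2760) = 19276100/610 = 31600 m.

31600 m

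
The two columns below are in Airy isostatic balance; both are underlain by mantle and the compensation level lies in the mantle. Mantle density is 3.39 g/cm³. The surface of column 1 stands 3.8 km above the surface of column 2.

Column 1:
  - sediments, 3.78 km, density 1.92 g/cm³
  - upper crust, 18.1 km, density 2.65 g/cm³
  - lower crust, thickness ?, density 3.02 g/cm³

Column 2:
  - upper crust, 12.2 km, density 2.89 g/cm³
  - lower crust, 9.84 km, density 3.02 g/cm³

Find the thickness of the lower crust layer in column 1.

Take the compensation level at the base of the deeper column (depth z_c below the surface of column 1) and equate Σ ρ_i t_i down to z_c; mantle fills any gap and the z_c terms cancel.
Column 1: 3.78×1.92 + 18.1×2.65 + x×3.02 + (z_c − 21.88 − x)×3.39
Column 2: 3.8×0 + 12.2×2.89 + 9.84×3.02 + (z_c − 3.8 − 22.04)×3.39
The z_c×3.39 term appears on both sides and cancels. Collect the known terms of each column as K = Σ(ρt)_known − 3.39 × (depth of known layers): K_1 = 55.2226 − 3.39×21.88 = −18.9506; K_2 = 64.9748 − 3.39×(3.8 + 22.04) = −22.6228.
Balance: K_1 − x×(3.39 − 3.02) = K_2, so x = (K_1 − K_2)/(3.39 − 3.02) = 3.6722/0.37 = 9.92 km.

9.92 km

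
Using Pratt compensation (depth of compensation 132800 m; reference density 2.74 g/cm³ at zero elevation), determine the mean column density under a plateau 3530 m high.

2.67 g/cm³

Pratt balance: ρ_ref D = ρ (D + h).
ρ = ρ_ref D/(D + h) = 2.74 × 132800 m/(132800 m + 3530 m) = 2.67 g/cm³.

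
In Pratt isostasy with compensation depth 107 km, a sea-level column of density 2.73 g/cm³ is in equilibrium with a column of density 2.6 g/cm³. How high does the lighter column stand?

ρ_ref D = ρ (D + h) → h = D (ρ_ref − ρ)/ρ.
h = 107 km × (2.73 − 2.6)/2.6 = 5.35 km.

5.35 km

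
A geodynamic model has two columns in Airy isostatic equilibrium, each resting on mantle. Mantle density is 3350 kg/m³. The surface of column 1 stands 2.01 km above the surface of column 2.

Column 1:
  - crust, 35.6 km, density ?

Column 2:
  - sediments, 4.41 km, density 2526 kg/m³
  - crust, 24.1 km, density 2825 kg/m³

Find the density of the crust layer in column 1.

2700 kg/m³

Take the compensation level at the base of the deeper column (depth z_c below the surface of column 1) and equate Σ ρ_i t_i down to z_c; mantle fills any gap and the z_c terms cancel.
Column 1: 35.6×ρ + (z_c − 35.6)×3350
Column 2: 2.01×0 + 4.41×2526 + 24.1×2825 + (z_c − 2.01 − 28.51)×3350
The z_c×3350 term appears on both sides and cancels. Collect the known terms of each column as K = Σ(ρt)_known − 3350 × (depth of known layers): K_1 = 0 − 3350×35.6 = −119260; K_2 = 79222.16 − 3350×(2.01 + 28.51) = −23019.84.
Balance: K_1 + 35.6×ρ = K_2, so ρ = (K_2 − K_1)/35.6 = 96240.2/35.6 = 2700 kg/m³.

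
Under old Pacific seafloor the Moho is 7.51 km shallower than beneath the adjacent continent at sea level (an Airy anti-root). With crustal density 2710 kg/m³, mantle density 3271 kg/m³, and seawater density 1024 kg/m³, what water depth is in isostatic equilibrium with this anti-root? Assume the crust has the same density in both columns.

2.5 km

Replacing a thickness d of crust by seawater at the top must be balanced by replacing crust with mantle at the base: d (ρ_c − ρ_w) = a (ρ_m − ρ_c).
d = a (ρ_m − ρ_c)/(ρ_c − ρ_w) = 7.51 km × 561/1686 = 2.5 km.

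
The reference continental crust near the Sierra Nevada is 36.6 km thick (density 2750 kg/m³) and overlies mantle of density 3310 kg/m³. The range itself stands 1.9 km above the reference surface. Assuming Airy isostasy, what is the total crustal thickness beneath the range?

47.8 km

Root depth r = h ρ_c / (ρ_m − ρ_c) = 1.9 km × 2750 / 560 = 9.33 km.
Total thickness = T + h + r = 36.6 km + 1.9 km + 9.33 km = 47.8 km.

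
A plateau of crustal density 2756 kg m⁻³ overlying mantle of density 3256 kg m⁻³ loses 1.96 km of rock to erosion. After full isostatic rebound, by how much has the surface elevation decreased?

0.301 km

Rebound u = e ρ_c/ρ_m = 1.96 km × 2756/3256 = 1.659 km.
Net surface drop = e − u = 1.96 km − 1.659 km = e (ρ_m − ρ_c)/ρ_m = 0.301 km.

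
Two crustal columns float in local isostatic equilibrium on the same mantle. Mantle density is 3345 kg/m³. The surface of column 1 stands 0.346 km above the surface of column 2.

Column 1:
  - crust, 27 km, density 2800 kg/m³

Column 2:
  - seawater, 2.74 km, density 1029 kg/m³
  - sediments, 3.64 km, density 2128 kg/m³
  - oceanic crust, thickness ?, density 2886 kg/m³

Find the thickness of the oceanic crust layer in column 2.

Take the compensation level at the base of the deeper column (depth z_c below the surface of column 1) and equate Σ ρ_i t_i down to z_c; mantle fills any gap and the z_c terms cancel.
Column 1: 27×2800 + (z_c − 27)×3345
Column 2: 0.346×0 + 2.74×1029 + 3.64×2128 + x×2886 + (z_c − 0.346 − 6.38 − x)×3345
The z_c×3345 term appears on both sides and cancels. Collect the known terms of each column as K = Σ(ρt)_known − 3345 × (depth of known layers): K_1 = 75600 − 3345×27 = −14715; K_2 = 10565.38 − 3345×(0.346 + 6.38) = −11933.09.
Balance: K_1 = K_2 − x×(3345 − 2886), so x = (K_2 − K_1)/(3345 − 2886) = 2781.91/459 = 6.06 km.

6.06 km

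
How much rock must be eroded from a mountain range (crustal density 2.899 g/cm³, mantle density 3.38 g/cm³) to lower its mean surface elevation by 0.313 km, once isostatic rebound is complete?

Net drop Δ = e − u = e − e ρ_c/ρ_m = e (ρ_m − ρ_c)/ρ_m.
e = Δ ρ_m/(ρ_m − ρ_c) = 0.313 km × 3.38/0.481 = 2.2 km.

2.2 km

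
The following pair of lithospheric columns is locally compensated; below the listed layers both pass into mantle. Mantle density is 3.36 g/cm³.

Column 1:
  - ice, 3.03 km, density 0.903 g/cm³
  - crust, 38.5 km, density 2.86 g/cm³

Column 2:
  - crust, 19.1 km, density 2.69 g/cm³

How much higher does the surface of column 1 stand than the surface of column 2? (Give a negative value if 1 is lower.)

4.14 km

For any compensation level in the mantle, the mantle terms cancel and isostasy reduces to e = (Σt_1 − Σt_2) − (Σ(ρt)_1 − Σ(ρt)_2) / ρ_m.
Σt_1 = 41.53 km; Σt_2 = 19.1 km; Σ(ρt)_1 = 112.84609; Σ(ρt)_2 = 51.379 (in km·g/cm³).
e = (41.53 − 19.1) − (112.84609 − 51.379) / 3.36 = 4.14 km.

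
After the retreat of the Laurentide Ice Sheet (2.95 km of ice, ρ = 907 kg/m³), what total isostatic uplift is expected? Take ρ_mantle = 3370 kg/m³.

0.794 km

Removing the load lets mantle flow back in; uplift u satisfies ρ_ice t = ρ_m u.
u = t ρ_ice/ρ_m = 2.95 km × 907/3370 = 0.794 km.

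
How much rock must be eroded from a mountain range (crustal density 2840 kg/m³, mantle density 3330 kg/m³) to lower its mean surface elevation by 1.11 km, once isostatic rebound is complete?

7.54 km

Net drop Δ = e − u = e − e ρ_c/ρ_m = e (ρ_m − ρ_c)/ρ_m.
e = Δ ρ_m/(ρ_m − ρ_c) = 1.11 km × 3330/490 = 7.54 km.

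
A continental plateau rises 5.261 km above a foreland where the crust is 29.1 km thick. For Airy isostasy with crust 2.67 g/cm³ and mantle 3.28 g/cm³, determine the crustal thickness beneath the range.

Root depth r = h ρ_c / (ρ_m − ρ_c) = 5.261 km × 2.67 / 0.61 = 23.03 km.
Total thickness = T + h + r = 29.1 km + 5.261 km + 23.03 km = 57.4 km.

57.4 km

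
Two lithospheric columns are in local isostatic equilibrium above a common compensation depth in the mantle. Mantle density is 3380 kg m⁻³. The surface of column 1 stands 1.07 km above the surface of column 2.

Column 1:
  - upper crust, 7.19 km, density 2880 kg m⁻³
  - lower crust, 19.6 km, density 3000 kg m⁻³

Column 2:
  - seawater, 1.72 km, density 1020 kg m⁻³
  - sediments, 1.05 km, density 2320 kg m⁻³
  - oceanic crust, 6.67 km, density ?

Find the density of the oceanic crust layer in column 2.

3040 kg m⁻³

Take the compensation level at the base of the deeper column (depth z_c below the surface of column 1) and equate Σ ρ_i t_i down to z_c; mantle fills any gap and the z_c terms cancel.
Column 1: 7.19×2880 + 19.6×3000 + (z_c − 26.79)×3380
Column 2: 1.07×0 + 1.72×1020 + 1.05×2320 + 6.67×ρ + (z_c − 1.07 − 9.44)×3380
The z_c×3380 term appears on both sides and cancels. Collect the known terms of each column as K = Σ(ρt)_known − 3380 × (depth of known layers): K_1 = 79507.2 − 3380×26.79 = −11043; K_2 = 4190.4 − 3380×(1.07 + 9.44) = −31333.4.
Balance: K_1 = K_2 + 6.67×ρ, so ρ = (K_1 − K_2)/6.67 = 20290.4/6.67 = 3040 kg m⁻³.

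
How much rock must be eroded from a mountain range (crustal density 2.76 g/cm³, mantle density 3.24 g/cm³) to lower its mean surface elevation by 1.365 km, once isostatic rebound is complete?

9.21 km

Net drop Δ = e − u = e − e ρ_c/ρ_m = e (ρ_m − ρ_c)/ρ_m.
e = Δ ρ_m/(ρ_m − ρ_c) = 1.365 km × 3.24/0.48 = 9.21 km.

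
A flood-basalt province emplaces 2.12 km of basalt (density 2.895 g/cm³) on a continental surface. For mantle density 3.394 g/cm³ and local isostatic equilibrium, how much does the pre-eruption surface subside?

1.81 km

Subaerial loading: s = t ρ_load / ρ_m.
s = 2.12 km × 2.895/3.394 = 1.81 km.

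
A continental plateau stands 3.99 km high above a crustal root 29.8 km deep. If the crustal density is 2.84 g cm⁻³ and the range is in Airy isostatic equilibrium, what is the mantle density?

3.22 g cm⁻³

Airy balance: ρ_c h = (ρ_m − ρ_c) r → ρ_m = ρ_c (1 + h/r).
ρ_m = 2.84 × (1 + 3.99 km/29.8 km) = 3.22 g cm⁻³.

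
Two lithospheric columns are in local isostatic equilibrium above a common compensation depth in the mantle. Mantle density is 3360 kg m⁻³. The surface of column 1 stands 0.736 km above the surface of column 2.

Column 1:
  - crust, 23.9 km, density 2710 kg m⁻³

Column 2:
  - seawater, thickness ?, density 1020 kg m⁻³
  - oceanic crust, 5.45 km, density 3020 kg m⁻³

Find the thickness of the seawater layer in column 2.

Take the compensation level at the base of the deeper column (depth z_c below the surface of column 1) and equate Σ ρ_i t_i down to z_c; mantle fills any gap and the z_c terms cancel.
Column 1: 23.9×2710 + (z_c − 23.9)×3360
Column 2: 0.736×0 + x×1020 + 5.45×3020 + (z_c − 0.736 − 5.45 − x)×3360
The z_c×3360 term appears on both sides and cancels. Collect the known terms of each column as K = Σ(ρt)_known − 3360 × (depth of known layers): K_1 = 64769 − 3360×23.9 = −15535; K_2 = 16459 − 3360×(0.736 + 5.45) = −4325.96.
Balance: K_1 = K_2 − x×(3360 − 1020), so x = (K_2 − K_1)/(3360 − 1020) = 11209/2340 = 4.79 km.

4.79 km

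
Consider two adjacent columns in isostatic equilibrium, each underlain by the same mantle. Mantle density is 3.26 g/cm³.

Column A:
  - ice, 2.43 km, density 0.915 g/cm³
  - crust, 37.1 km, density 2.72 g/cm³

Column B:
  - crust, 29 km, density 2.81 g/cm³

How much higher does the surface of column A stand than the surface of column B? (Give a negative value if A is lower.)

3.89 km

For any compensation level in the mantle, the mantle terms cancel and isostasy reduces to e = (Σt_A − Σt_B) − (Σ(ρt)_A − Σ(ρt)_B) / ρ_m.
Σt_A = 39.53 km; Σt_B = 29 km; Σ(ρt)_A = 103.13545; Σ(ρt)_B = 81.49 (in km·g/cm³).
e = (39.53 − 29) − (103.13545 − 81.49) / 3.26 = 3.89 km.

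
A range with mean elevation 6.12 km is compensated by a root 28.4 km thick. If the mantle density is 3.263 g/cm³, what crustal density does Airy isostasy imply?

ρ_c h = (ρ_m − ρ_c) r → ρ_c (h + r) = ρ_m r → ρ_c = ρ_m r / (h + r).
ρ_c = 3.263 × 28.4 km / (6.12 km + 28.4 km) = 2.68 g/cm³.

2.68 g/cm³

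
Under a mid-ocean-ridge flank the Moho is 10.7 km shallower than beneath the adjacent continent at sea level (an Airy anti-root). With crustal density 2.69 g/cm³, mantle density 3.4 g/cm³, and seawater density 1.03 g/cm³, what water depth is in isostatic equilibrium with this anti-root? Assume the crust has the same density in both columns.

4.58 km

Replacing a thickness d of crust by seawater at the top must be balanced by replacing crust with mantle at the base: d (ρ_c − ρ_w) = a (ρ_m − ρ_c).
d = a (ρ_m − ρ_c)/(ρ_c − ρ_w) = 10.7 km × 0.71/1.66 = 4.58 km.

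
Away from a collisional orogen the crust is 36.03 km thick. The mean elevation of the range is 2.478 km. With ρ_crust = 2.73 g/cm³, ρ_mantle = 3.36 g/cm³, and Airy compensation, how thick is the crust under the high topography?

Root depth r = h ρ_c / (ρ_m − ρ_c) = 2.478 km × 2.73 / 0.63 = 10.74 km.
Total thickness = T + h + r = 36.03 km + 2.478 km + 10.74 km = 49.2 km.

49.2 km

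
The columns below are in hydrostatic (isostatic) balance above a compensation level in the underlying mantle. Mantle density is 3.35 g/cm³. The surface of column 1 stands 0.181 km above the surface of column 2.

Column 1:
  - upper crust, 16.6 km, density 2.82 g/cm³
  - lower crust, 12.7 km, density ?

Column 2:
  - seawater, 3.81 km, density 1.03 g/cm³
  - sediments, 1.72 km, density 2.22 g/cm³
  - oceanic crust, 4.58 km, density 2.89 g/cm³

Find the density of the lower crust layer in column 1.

Take the compensation level at the base of the deeper column (depth z_c below the surface of column 1) and equate Σ ρ_i t_i down to z_c; mantle fills any gap and the z_c terms cancel.
Column 1: 16.6×2.82 + 12.7×ρ + (z_c − 29.3)×3.35
Column 2: 0.181×0 + 3.81×1.03 + 1.72×2.22 + 4.58×2.89 + (z_c − 0.181 − 10.11)×3.35
The z_c×3.35 term appears on both sides and cancels. Collect the known terms of each column as K = Σ(ρt)_known − 3.35 × (depth of known layers): K_1 = 46.812 − 3.35×29.3 = −51.343; K_2 = 20.9789 − 3.35×(0.181 + 10.11) = −13.49595.
Balance: K_1 + 12.7×ρ = K_2, so ρ = (K_2 − K_1)/12.7 = 37.847/12.7 = 2.98 g/cm³.

2.98 g/cm³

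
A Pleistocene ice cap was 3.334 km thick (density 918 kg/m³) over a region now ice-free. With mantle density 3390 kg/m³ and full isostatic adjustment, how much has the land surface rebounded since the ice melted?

Removing the load lets mantle flow back in; uplift u satisfies ρ_ice t = ρ_m u.
u = t ρ_ice/ρ_m = 3.334 km × 918/3390 = 0.903 km.

0.903 km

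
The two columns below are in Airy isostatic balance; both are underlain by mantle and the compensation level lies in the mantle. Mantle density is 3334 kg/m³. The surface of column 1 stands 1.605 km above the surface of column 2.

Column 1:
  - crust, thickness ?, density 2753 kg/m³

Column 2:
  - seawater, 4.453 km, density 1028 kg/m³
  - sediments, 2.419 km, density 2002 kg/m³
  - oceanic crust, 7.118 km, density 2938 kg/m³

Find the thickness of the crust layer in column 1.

37.3 km

Take the compensation level at the base of the deeper column (depth z_c below the surface of column 1) and equate Σ ρ_i t_i down to z_c; mantle fills any gap and the z_c terms cancel.
Column 1: x×2753 + (z_c − 0 − x)×3334
Column 2: 1.605×0 + 4.453×1028 + 2.419×2002 + 7.118×2938 + (z_c − 1.605 − 13.99)×3334
The z_c×3334 term appears on both sides and cancels. Collect the known terms of each column as K = Σ(ρt)_known − 3334 × (depth of known layers): K_1 = 0 − 3334×0 = 0; K_2 = 30333.206 − 3334×(1.605 + 13.99) = −21660.524.
Balance: K_1 − x×(3334 − 2753) = K_2, so x = (K_1 − K_2)/(3334 − 2753) = 21660.5/581 = 37.3 km.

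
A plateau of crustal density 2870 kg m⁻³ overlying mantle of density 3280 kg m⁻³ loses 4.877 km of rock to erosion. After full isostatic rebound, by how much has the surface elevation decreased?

0.61 km

Rebound u = e ρ_c/ρ_m = 4.877 km × 2870/3280 = 4.267 km.
Net surface drop = e − u = 4.877 km − 4.267 km = e (ρ_m − ρ_c)/ρ_m = 0.61 km.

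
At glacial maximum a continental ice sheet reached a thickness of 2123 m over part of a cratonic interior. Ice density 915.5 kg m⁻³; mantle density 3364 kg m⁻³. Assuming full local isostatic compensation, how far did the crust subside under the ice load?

In Airy isostatic equilibrium: the ice load ρ_ice t is balanced by mantle displaced below, ρ_m s.
s = t ρ_ice / ρ_m = 2123 m × 915.5/3364 = 578 m.

578 m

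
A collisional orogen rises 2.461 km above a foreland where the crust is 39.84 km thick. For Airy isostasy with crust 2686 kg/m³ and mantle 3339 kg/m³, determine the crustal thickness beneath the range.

52.4 km

Root depth r = h ρ_c / (ρ_m − ρ_c) = 2.461 km × 2686 / 653 = 10.12 km.
Total thickness = T + h + r = 39.84 km + 2.461 km + 10.12 km = 52.4 km.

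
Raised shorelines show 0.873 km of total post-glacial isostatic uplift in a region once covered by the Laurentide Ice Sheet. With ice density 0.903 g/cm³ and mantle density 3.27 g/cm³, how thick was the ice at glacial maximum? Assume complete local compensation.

u = t ρ_ice/ρ_m → t = u ρ_m/ρ_ice = 0.873 km × 3.27/0.903 = 3.16 km.

3.16 km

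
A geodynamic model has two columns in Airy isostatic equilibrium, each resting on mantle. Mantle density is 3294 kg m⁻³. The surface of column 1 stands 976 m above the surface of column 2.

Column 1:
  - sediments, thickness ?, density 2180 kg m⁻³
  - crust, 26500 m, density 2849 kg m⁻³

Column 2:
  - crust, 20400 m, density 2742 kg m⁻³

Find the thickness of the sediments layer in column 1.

Take the compensation level at the base of the deeper column (depth z_c below the surface of column 1) and equate Σ ρ_i t_i down to z_c; mantle fills any gap and the z_c terms cancel.
Column 1: x×2180 + 26500×2849 + (z_c − 26500 − x)×3294
Column 2: 976×0 + 20400×2742 + (z_c − 976 − 20400)×3294
The z_c×3294 term appears on both sides and cancels. Collect the known terms of each column as K = Σ(ρt)_known − 3294 × (depth of known layers): K_1 = 75498500 − 3294×26500 = −11792500; K_2 = 55936800 − 3294×(976 + 20400) = −14475744.
Balance: K_1 − x×(3294 − 2180) = K_2, so x = (K_1 − K_2)/(3294 − 2180) = 2683240/1114 = 2410 m.

2410 m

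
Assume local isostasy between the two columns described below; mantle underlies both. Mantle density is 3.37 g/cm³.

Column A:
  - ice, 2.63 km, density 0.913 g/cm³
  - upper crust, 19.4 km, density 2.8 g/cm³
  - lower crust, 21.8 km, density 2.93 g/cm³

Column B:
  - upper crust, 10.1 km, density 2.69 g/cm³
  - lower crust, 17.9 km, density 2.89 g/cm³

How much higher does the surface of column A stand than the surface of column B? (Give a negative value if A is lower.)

For any compensation level in the mantle, the mantle terms cancel and isostasy reduces to e = (Σt_A − Σt_B) − (Σ(ρt)_A − Σ(ρt)_B) / ρ_m.
Σt_A = 43.83 km; Σt_B = 28 km; Σ(ρt)_A = 120.59519; Σ(ρt)_B = 78.9 (in km·g/cm³).
e = (43.83 − 28) − (120.59519 − 78.9) / 3.37 = 3.46 km.

3.46 km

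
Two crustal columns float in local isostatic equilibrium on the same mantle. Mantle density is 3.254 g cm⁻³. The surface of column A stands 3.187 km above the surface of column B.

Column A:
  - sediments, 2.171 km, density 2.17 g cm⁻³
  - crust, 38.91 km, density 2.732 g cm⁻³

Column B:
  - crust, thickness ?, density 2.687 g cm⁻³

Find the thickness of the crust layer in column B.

21.7 km

Take the compensation level at the base of the deeper column (depth z_c below the surface of column A) and equate Σ ρ_i t_i down to z_c; mantle fills any gap and the z_c terms cancel.
Column A: 2.171×2.17 + 38.91×2.732 + (z_c − 41.081)×3.254
Column B: 3.187×0 + x×2.687 + (z_c − 3.187 − 0 − x)×3.254
The z_c×3.254 term appears on both sides and cancels. Collect the known terms of each column as K = Σ(ρt)_known − 3.254 × (depth of known layers): K_A = 111.01319 − 3.254×41.081 = −22.664384; K_B = 0 − 3.254×(3.187 + 0) = −10.370498.
Balance: K_A = K_B − x×(3.254 − 2.687), so x = (K_B − K_A)/(3.254 − 2.687) = 12.2939/0.567 = 21.7 km.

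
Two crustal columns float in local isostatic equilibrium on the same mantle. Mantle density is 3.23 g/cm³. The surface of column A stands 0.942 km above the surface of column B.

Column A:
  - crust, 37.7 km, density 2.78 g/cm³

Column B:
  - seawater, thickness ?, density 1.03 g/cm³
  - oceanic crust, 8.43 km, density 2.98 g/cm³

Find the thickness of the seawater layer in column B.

Take the compensation level at the base of the deeper column (depth z_c below the surface of column A) and equate Σ ρ_i t_i down to z_c; mantle fills any gap and the z_c terms cancel.
Column A: 37.7×2.78 + (z_c − 37.7)×3.23
Column B: 0.942×0 + x×1.03 + 8.43×2.98 + (z_c − 0.942 − 8.43 − x)×3.23
The z_c×3.23 term appears on both sides and cancels. Collect the known terms of each column as K = Σ(ρt)_known − 3.23 × (depth of known layers): K_A = 104.806 − 3.23×37.7 = −16.965; K_B = 25.1214 − 3.23×(0.942 + 8.43) = −5.15016.
Balance: K_A = K_B − x×(3.23 − 1.03), so x = (K_B − K_A)/(3.23 − 1.03) = 11.8148/2.2 = 5.37 km.

5.37 km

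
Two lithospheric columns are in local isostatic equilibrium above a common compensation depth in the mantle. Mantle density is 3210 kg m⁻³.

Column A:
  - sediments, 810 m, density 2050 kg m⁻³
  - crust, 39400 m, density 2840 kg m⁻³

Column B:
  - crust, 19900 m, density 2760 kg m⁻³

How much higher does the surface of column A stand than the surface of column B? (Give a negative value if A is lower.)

2040 m

For any compensation level in the mantle, the mantle terms cancel and isostasy reduces to e = (Σt_A − Σt_B) − (Σ(ρt)_A − Σ(ρt)_B) / ρ_m.
Σt_A = 40210 m; Σt_B = 19900 m; Σ(ρt)_A = 113556500; Σ(ρt)_B = 54924000 (in m·kg m⁻³).
e = (40210 − 19900) − (113556500 − 54924000) / 3210 = 2040 m.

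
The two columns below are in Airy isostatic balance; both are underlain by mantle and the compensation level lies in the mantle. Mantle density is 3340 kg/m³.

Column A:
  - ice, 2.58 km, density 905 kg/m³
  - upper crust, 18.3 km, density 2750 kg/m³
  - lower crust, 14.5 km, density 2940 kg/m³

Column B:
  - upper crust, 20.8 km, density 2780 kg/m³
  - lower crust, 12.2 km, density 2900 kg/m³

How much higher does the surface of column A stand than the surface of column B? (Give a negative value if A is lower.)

For any compensation level in the mantle, the mantle terms cancel and isostasy reduces to e = (Σt_A − Σt_B) − (Σ(ρt)_A − Σ(ρt)_B) / ρ_m.
Σt_A = 35.38 km; Σt_B = 33 km; Σ(ρt)_A = 95289.9; Σ(ρt)_B = 93204 (in km·kg/m³).
e = (35.38 − 33) − (95289.9 − 93204) / 3340 = 1.76 km.

1.76 km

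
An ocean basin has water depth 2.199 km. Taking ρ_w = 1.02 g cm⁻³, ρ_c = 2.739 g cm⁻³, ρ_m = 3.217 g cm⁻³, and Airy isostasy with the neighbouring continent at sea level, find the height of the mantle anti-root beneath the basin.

For local isostatic compensation: replacing crust with seawater at the top is compensated by replacing crust with mantle at the base: d (ρ_c − ρ_w) = a (ρ_m − ρ_c).
a = d (ρ_c − ρ_w)/(ρ_m − ρ_c) = 2.199 km × 1.719/0.478 = 7.91 km.

7.91 km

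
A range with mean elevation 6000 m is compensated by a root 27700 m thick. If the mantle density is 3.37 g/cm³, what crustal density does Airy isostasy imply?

2.77 g/cm³

ρ_c h = (ρ_m − ρ_c) r → ρ_c (h + r) = ρ_m r → ρ_c = ρ_m r / (h + r).
ρ_c = 3.37 × 27700 m / (6000 m + 27700 m) = 2.77 g/cm³.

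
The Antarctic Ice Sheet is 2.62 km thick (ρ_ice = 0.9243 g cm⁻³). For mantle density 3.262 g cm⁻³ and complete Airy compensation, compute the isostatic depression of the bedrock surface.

0.742 km

Equating mass per unit area of the two columns: the ice load ρ_ice t is balanced by mantle displaced below, ρ_m s.
s = t ρ_ice / ρ_m = 2.62 km × 0.9243/3.262 = 0.742 km.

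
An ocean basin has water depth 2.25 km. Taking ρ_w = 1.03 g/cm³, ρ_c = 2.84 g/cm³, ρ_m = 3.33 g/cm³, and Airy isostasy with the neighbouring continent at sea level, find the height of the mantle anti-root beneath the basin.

Isostatic balance requires: replacing crust with seawater at the top is compensated by replacing crust with mantle at the base: d (ρ_c − ρ_w) = a (ρ_m − ρ_c).
a = d (ρ_c − ρ_w)/(ρ_m − ρ_c) = 2.25 km × 1.81/0.49 = 8.31 km.

8.31 km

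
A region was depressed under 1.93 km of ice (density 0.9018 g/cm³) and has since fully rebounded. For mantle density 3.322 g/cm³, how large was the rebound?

0.524 km

Removing the load lets mantle flow back in; uplift u satisfies ρ_ice t = ρ_m u.
u = t ρ_ice/ρ_m = 1.93 km × 0.9018/3.322 = 0.524 km.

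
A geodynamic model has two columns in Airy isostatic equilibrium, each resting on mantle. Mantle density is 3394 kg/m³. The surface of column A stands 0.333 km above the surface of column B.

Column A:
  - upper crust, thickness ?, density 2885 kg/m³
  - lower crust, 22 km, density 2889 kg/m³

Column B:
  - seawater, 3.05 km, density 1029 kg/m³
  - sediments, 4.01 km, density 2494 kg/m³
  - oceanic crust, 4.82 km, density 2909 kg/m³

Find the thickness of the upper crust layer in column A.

6.25 km

Take the compensation level at the base of the deeper column (depth z_c below the surface of column A) and equate Σ ρ_i t_i down to z_c; mantle fills any gap and the z_c terms cancel.
Column A: x×2885 + 22×2889 + (z_c − 22 − x)×3394
Column B: 0.333×0 + 3.05×1029 + 4.01×2494 + 4.82×2909 + (z_c − 0.333 − 11.88)×3394
The z_c×3394 term appears on both sides and cancels. Collect the known terms of each column as K = Σ(ρt)_known − 3394 × (depth of known layers): K_A = 63558 − 3394×22 = −11110; K_B = 27160.77 − 3394×(0.333 + 11.88) = −14290.152.
Balance: K_A − x×(3394 − 2885) = K_B, so x = (K_A − K_B)/(3394 − 2885) = 3180.15/509 = 6.25 km.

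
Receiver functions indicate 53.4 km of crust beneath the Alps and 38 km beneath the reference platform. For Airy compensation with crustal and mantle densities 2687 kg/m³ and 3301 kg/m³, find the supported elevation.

2.86 km

Excess crust Δ = 53.4 km − 38 km = 15.4 km, split between elevation h and root r with h + r = Δ.
Airy balance ρ_c h = (ρ_m − ρ_c) r gives r = h ρ_c/(ρ_m − ρ_c), so h (1 + ρ_c/(ρ_m − ρ_c)) = Δ, i.e. h = Δ (ρ_m − ρ_c)/ρ_m.
h = 15.4 km × 614/3301 = 2.86 km.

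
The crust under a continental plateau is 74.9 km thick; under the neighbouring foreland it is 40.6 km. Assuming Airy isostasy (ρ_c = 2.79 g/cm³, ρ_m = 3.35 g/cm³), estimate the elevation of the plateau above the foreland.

5.73 km

Excess crust Δ = 74.9 km − 40.6 km = 34.3 km, split between elevation h and root r with h + r = Δ.
Airy balance ρ_c h = (ρ_m − ρ_c) r gives r = h ρ_c/(ρ_m − ρ_c), so h (1 + ρ_c/(ρ_m − ρ_c)) = Δ, i.e. h = Δ (ρ_m − ρ_c)/ρ_m.
h = 34.3 km × 0.56/3.35 = 5.73 km.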